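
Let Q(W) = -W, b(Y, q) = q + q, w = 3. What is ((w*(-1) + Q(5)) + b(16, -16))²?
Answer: 1600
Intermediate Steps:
b(Y, q) = 2*q
((w*(-1) + Q(5)) + b(16, -16))² = ((3*(-1) - 1*5) + 2*(-16))² = ((-3 - 5) - 32)² = (-8 - 32)² = (-40)² = 1600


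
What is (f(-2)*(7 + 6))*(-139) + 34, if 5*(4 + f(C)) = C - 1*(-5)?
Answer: 30889/5 ≈ 6177.8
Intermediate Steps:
f(C) = -3 + C/5 (f(C) = -4 + (C - 1*(-5))/5 = -4 + (C + 5)/5 = -4 + (5 + C)/5 = -4 + (1 + C/5) = -3 + C/5)
(f(-2)*(7 + 6))*(-139) + 34 = ((-3 + (⅕)*(-2))*(7 + 6))*(-139) + 34 = ((-3 - ⅖)*13)*(-139) + 34 = -17/5*13*(-139) + 34 = -221/5*(-139) + 34 = 30719/5 + 34 = 30889/5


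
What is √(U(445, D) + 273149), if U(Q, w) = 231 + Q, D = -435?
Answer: 15*√1217 ≈ 523.28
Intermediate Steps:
√(U(445, D) + 273149) = √((231 + 445) + 273149) = √(676 + 273149) = √273825 = 15*√1217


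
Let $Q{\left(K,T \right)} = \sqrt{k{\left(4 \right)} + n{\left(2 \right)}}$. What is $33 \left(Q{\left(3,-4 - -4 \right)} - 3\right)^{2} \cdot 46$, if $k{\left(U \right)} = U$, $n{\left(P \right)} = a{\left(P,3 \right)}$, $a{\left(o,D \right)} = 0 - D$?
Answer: $6072$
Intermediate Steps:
$a{\left(o,D \right)} = - D$
$n{\left(P \right)} = -3$ ($n{\left(P \right)} = \left(-1\right) 3 = -3$)
$Q{\left(K,T \right)} = 1$ ($Q{\left(K,T \right)} = \sqrt{4 - 3} = \sqrt{1} = 1$)
$33 \left(Q{\left(3,-4 - -4 \right)} - 3\right)^{2} \cdot 46 = 33 \left(1 - 3\right)^{2} \cdot 46 = 33 \left(-2\right)^{2} \cdot 46 = 33 \cdot 4 \cdot 46 = 132 \cdot 46 = 6072$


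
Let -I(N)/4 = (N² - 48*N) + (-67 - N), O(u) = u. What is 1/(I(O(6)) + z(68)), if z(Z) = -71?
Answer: 1/1229 ≈ 0.00081367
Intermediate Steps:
I(N) = 268 - 4*N² + 196*N (I(N) = -4*((N² - 48*N) + (-67 - N)) = -4*(-67 + N² - 49*N) = 268 - 4*N² + 196*N)
1/(I(O(6)) + z(68)) = 1/((268 - 4*6² + 196*6) - 71) = 1/((268 - 4*36 + 1176) - 71) = 1/((268 - 144 + 1176) - 71) = 1/(1300 - 71) = 1/1229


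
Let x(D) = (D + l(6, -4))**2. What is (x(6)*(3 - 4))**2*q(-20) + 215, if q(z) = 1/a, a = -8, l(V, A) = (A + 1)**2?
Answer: -48905/8 ≈ -6113.1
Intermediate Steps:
l(V, A) = (1 + A)**2
x(D) = (9 + D)**2 (x(D) = (D + (1 - 4)**2)**2 = (D + (-3)**2)**2 = (D + 9)**2 = (9 + D)**2)
q(z) = -1/8 (q(z) = 1/(-8) = -1/8)
(x(6)*(3 - 4))**2*q(-20) + 215 = ((9 + 6)**2*(3 - 4))**2*(-1/8) + 215 = (15**2*(-1))**2*(-1/8) + 215 = (225*(-1))**2*(-1/8) + 215 = (-225)**2*(-1/8) + 215 = 50625*(-1/8) + 215 = -50625/8 + 215 = -48905/8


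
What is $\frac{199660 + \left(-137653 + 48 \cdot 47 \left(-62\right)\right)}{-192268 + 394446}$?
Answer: $- \frac{77865}{202178} \approx -0.38513$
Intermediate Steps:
$\frac{199660 + \left(-137653 + 48 \cdot 47 \left(-62\right)\right)}{-192268 + 394446} = \frac{199660 + \left(-137653 + 2256 \left(-62\right)\right)}{202178} = \left(199660 - 277525\right) \frac{1}{202178} = \left(-77865\right) \frac{1}{202178} = - \frac{77865}{202178}$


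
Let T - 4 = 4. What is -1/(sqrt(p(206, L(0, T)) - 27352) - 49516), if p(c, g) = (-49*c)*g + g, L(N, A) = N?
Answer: 12379/612965402 + I*sqrt(6838)/1225930804 ≈ 2.0195e-5 + 6.7453e-8*I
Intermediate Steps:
T = 8 (T = 4 + 4 = 8)
p(c, g) = g - 49*c*g (p(c, g) = -49*c*g + g = g - 49*c*g)
-1/(sqrt(p(206, L(0, T)) - 27352) - 49516) = -1/(sqrt(0*(1 - 49*206) - 27352) - 49516) = -1/(sqrt(0*(1 - 10094) - 27352) - 49516) = -1/(sqrt(0*(-10093) - 27352) - 49516) = -1/(sqrt(0 - 27352) - 49516) = -1/(sqrt(-27352) - 49516) = -1/(2*I*sqrt(6838) - 49516) = -1/(-49516 + 2*I*sqrt(6838))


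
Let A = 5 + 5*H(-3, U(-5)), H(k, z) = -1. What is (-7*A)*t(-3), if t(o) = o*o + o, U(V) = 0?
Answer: 0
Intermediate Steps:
A = 0 (A = 5 + 5*(-1) = 5 - 5 = 0)
t(o) = o + o**2 (t(o) = o**2 + o = o + o**2)
(-7*A)*t(-3) = (-7*0)*(-3*(1 - 3)) = 0*(-3*(-2)) = 0*6 = 0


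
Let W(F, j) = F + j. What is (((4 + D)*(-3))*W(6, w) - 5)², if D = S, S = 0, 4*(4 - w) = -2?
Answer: 17161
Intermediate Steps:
w = 9/2 (w = 4 - ¼*(-2) = 4 + ½ = 9/2 ≈ 4.5000)
D = 0
(((4 + D)*(-3))*W(6, w) - 5)² = (((4 + 0)*(-3))*(6 + 9/2) - 5)² = ((4*(-3))*(21/2) - 5)² = (-12*21/2 - 5)² = (-126 - 5)² = (-131)² = 17161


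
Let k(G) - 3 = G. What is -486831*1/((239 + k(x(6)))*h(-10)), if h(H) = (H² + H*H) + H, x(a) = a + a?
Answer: -486831/48260 ≈ -10.088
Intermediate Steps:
x(a) = 2*a
k(G) = 3 + G
h(H) = H + 2*H² (h(H) = (H² + H²) + H = 2*H² + H = H + 2*H²)
-486831*1/((239 + k(x(6)))*h(-10)) = -486831*(-1/(10*(1 + 2*(-10))*(239 + (3 + 2*6)))) = -486831*(-1/(10*(1 - 20)*(239 + (3 + 12)))) = -486831*1/(190*(239 + 15)) = -486831/(190*254) = -486831/48260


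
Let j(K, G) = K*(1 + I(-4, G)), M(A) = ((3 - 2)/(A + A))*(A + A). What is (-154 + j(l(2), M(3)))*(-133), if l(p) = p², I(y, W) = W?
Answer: 19418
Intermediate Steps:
M(A) = 1 (M(A) = (1/(2*A))*(2*A) = 1)
j(K, G) = K*(1 + G)
(-154 + j(l(2), M(3)))*(-133) = (-154 + 2²*(1 + 1))*(-133) = (-154 + 4*2)*(-133) = (-154 + 8)*(-133) = -146*(-133) = 19418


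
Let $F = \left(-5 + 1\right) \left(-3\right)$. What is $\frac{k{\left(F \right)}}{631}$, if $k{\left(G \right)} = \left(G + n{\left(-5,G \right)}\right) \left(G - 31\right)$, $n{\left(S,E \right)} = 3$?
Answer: $- \frac{285}{631} \approx -0.45166$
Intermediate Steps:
$F = 12$ ($F = \left(-4\right) \left(-3\right) = 12$)
$k{\left(G \right)} = \left(-31 + G\right) \left(3 + G\right)$ ($k{\left(G \right)} = \left(G + 3\right) \left(G - 31\right) = \left(3 + G\right) \left(-31 + G\right) = \left(-31 + G\right) \left(3 + G\right)$)
$\frac{k{\left(F \right)}}{631} = \frac{-93 + 12^{2} - 336}{631} = \left(-93 + 144 - 336\right) \frac{1}{631} = \left(-285\right) \frac{1}{631} = - \frac{285}{631}$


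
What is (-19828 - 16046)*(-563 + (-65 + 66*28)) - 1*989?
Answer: -43767269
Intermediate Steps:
(-19828 - 16046)*(-563 + (-65 + 66*28)) - 1*989 = -35874*(-563 + (-65 + 1848)) - 989 = -35874*(-563 + 1783) - 989 = -35874*1220 - 989 = -43766280 - 989 = -43767269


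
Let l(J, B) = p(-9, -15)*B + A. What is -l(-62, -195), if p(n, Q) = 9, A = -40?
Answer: 1795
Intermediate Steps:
l(J, B) = -40 + 9*B (l(J, B) = 9*B - 40 = -40 + 9*B)
-l(-62, -195) = -(-40 + 9*(-195)) = -(-40 - 1755) = -1*(-1795) = 1795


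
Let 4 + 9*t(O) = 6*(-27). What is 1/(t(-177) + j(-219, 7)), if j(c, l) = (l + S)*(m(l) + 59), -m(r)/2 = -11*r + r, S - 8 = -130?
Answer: -9/206131 ≈ -4.3662e-5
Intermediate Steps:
S = -122 (S = 8 - 130 = -122)
m(r) = 20*r (m(r) = -2*(-11*r + r) = -(-20)*r = 20*r)
t(O) = -166/9 (t(O) = -4/9 + (6*(-27))/9 = -4/9 + (⅑)*(-162) = -4/9 - 18 = -166/9)
j(c, l) = (-122 + l)*(59 + 20*l) (j(c, l) = (l - 122)*(20*l + 59) = (-122 + l)*(59 + 20*l))
1/(t(-177) + j(-219, 7)) = 1/(-166/9 + (-7198 - 2381*7 + 20*7²)) = 1/(-166/9 + (-7198 - 16667 + 20*49)) = 1/(-166/9 + (-7198 - 16667 + 980)) = 1/(-166/9 - 22885) = 1/(-206131/9) = -9/206131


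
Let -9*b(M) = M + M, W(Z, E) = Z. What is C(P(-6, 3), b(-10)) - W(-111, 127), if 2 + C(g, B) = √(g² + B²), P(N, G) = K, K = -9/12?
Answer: 109 + √7129/36 ≈ 111.35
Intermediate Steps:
K = -¾ (K = -9*1/12 = -¾ ≈ -0.75000)
P(N, G) = -¾
b(M) = -2*M/9 (b(M) = -(M + M)/9 = -2*M/9)
C(g, B) = -2 + √(B² + g²) (C(g, B) = -2 + √(g² + B²) = -2 + √(B² + g²))
C(P(-6, 3), b(-10)) - W(-111, 127) = (-2 + √((-2/9*(-10))² + (-¾)²)) - 1*(-111) = (-2 + √((20/9)² + 9/16)) + 111 = (-2 + √(400/81 + 9/16)) + 111 = (-2 + √(7129/1296)) + 111 = (-2 + √7129/36) + 111 = 109 + √7129/36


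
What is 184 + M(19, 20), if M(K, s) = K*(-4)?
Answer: 108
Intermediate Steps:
M(K, s) = -4*K
184 + M(19, 20) = 184 - 4*19 = 184 - 76 = 108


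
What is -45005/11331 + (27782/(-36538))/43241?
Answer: -35552749553066/8951148132399 ≈ -3.9719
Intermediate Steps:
-45005/11331 + (27782/(-36538))/43241 = -45005*1/11331 + (27782*(-1/36538))*(1/43241) = -45005/11331 - 13891/18269*1/43241 = -45005/11331 - 13891/789969829 = -35552749553066/8951148132399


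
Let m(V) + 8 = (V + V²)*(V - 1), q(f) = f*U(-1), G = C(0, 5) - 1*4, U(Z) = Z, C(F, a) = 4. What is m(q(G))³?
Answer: -512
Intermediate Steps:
G = 0 (G = 4 - 1*4 = 4 - 4 = 0)
q(f) = -f (q(f) = f*(-1) = -f)
m(V) = -8 + (-1 + V)*(V + V²) (m(V) = -8 + (V + V²)*(V - 1) = -8 + (V + V²)*(-1 + V) = -8 + (-1 + V)*(V + V²))
m(q(G))³ = (-8 + (-1*0)³ - (-1)*0)³ = (-8 + 0³ - 1*0)³ = (-8 + 0 + 0)³ = (-8)³ = -512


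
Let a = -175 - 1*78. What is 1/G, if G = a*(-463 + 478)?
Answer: -1/3795 ≈ -0.00026350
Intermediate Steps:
a = -253 (a = -175 - 78 = -253)
G = -3795 (G = -253*(-463 + 478) = -253*15 = -3795)
1/G = 1/(-3795) = -1/3795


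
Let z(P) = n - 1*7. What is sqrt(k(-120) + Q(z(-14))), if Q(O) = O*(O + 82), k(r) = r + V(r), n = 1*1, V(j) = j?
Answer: 2*I*sqrt(174) ≈ 26.382*I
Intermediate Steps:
n = 1
k(r) = 2*r (k(r) = r + r = 2*r)
z(P) = -6 (z(P) = 1 - 1*7 = 1 - 7 = -6)
Q(O) = O*(82 + O)
sqrt(k(-120) + Q(z(-14))) = sqrt(2*(-120) - 6*(82 - 6)) = sqrt(-240 - 6*76) = sqrt(-240 - 456) = sqrt(-696) = 2*I*sqrt(174)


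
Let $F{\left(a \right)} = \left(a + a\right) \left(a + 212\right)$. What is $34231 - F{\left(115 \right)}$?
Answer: $-40979$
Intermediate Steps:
$F{\left(a \right)} = 2 a \left(212 + a\right)$
$34231 - F{\left(115 \right)} = 34231 - 2 \cdot 115 \left(212 + 115\right) = 34231 - 2 \cdot 115 \cdot 327 = 34231 - 75210 = -40979$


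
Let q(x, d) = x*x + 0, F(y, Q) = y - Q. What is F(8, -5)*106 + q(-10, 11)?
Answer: 1478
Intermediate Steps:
q(x, d) = x² (q(x, d) = x² + 0 = x²)
F(8, -5)*106 + q(-10, 11) = (8 - 1*(-5))*106 + (-10)² = (8 + 5)*106 + 100 = 13*106 + 100 = 1378 + 100 = 1478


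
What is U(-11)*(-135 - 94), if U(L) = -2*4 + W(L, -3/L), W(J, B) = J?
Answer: 4351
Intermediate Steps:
U(L) = -8 + L (U(L) = -2*4 + L = -8 + L)
U(-11)*(-135 - 94) = (-8 - 11)*(-135 - 94) = -19*(-229) = 4351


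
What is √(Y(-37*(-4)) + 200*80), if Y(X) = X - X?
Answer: 40*√10 ≈ 126.49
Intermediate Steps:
Y(X) = 0
√(Y(-37*(-4)) + 200*80) = √(0 + 200*80) = √(0 + 16000) = √16000 = 40*√10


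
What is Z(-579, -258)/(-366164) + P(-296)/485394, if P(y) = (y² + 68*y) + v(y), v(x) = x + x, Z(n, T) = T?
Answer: 6155034649/44433452154 ≈ 0.13852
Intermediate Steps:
v(x) = 2*x
P(y) = y² + 70*y (P(y) = (y² + 68*y) + 2*y = y² + 70*y)
Z(-579, -258)/(-366164) + P(-296)/485394 = -258/(-366164) - 296*(70 - 296)/485394 = -258*(-1/366164) - 296*(-226)*(1/485394) = 129/183082 + 66896*(1/485394) = 129/183082 + 33448/242697 = 6155034649/44433452154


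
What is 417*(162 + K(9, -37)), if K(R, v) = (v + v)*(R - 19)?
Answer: 376134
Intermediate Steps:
K(R, v) = 2*v*(-19 + R) (K(R, v) = (2*v)*(-19 + R) = 2*v*(-19 + R))
417*(162 + K(9, -37)) = 417*(162 + 2*(-37)*(-19 + 9)) = 417*(162 + 2*(-37)*(-10)) = 417*(162 + 740) = 417*902 = 376134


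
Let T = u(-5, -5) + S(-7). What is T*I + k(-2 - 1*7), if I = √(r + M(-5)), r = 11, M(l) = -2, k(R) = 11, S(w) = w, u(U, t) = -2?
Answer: -16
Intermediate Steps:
T = -9 (T = -2 - 7 = -9)
I = 3 (I = √(11 - 2) = √9 = 3)
T*I + k(-2 - 1*7) = -9*3 + 11 = -27 + 11 = -16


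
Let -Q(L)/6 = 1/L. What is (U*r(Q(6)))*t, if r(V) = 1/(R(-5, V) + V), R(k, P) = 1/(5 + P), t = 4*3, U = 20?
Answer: -320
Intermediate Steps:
Q(L) = -6/L
t = 12
r(V) = 1/(V + 1/(5 + V)) (r(V) = 1/(1/(5 + V) + V) = 1/(V + 1/(5 + V)))
(U*r(Q(6)))*t = (20*((5 - 6/6)/(1 + (-6/6)*(5 - 6/6))))*12 = (20*((5 - 6*1/6)/(1 + (-6*1/6)*(5 - 6*1/6))))*12 = (20*((5 - 1)/(1 - (5 - 1))))*12 = (20*(4/(1 - 1*4)))*12 = (20*(4/(1 - 4)))*12 = (20*(4/(-3)))*12 = (20*(-1/3*4))*12 = (20*(-4/3))*12 = -80/3*12 = -320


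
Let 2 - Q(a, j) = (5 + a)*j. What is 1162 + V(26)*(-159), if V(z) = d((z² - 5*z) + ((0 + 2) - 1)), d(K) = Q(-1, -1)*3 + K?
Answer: -88673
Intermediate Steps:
Q(a, j) = 2 - j*(5 + a) (Q(a, j) = 2 - (5 + a)*j = 2 - j*(5 + a))
d(K) = 18 + K (d(K) = (2 - 5*(-1) - 1*(-1)*(-1))*3 + K = (2 + 5 - 1)*3 + K = 6*3 + K = 18 + K)
V(z) = 19 + z² - 5*z (V(z) = 18 + ((z² - 5*z) + ((0 + 2) - 1)) = 18 + ((z² - 5*z) + (2 - 1)) = 18 + ((z² - 5*z) + 1) = 18 + (1 + z² - 5*z) = 19 + z² - 5*z)
1162 + V(26)*(-159) = 1162 + (19 + 26² - 5*26)*(-159) = 1162 + (19 + 676 - 130)*(-159) = 1162 + 565*(-159) = 1162 - 89835 = -88673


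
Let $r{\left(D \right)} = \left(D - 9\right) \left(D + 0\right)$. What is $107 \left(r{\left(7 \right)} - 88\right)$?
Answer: $-10914$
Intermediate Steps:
$r{\left(D \right)} = D \left(-9 + D\right)$ ($r{\left(D \right)} = \left(-9 + D\right) D = D \left(-9 + D\right)$)
$107 \left(r{\left(7 \right)} - 88\right) = 107 \left(7 \left(-9 + 7\right) - 88\right) = 107 \left(7 \left(-2\right) - 88\right) = 107 \left(-14 - 88\right) = 107 \left(-102\right) = -10914$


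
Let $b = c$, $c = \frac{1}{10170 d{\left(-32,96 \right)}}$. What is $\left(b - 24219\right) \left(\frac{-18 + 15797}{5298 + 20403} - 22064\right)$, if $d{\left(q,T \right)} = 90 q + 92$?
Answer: $\frac{77879312851590731297}{145745025192} \approx 5.3435 \cdot 10^{8}$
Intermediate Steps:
$d{\left(q,T \right)} = 92 + 90 q$
$c = - \frac{1}{28353960}$ ($c = \frac{1}{10170 \left(92 + 90 \left(-32\right)\right)} = \frac{1}{10170 \left(92 - 2880\right)} = \frac{1}{10170 \left(-2788\right)} = \frac{1}{10170} \left(- \frac{1}{2788}\right) = - \frac{1}{28353960} \approx -3.5268 \cdot 10^{-8}$)
$b = - \frac{1}{28353960} \approx -3.5268 \cdot 10^{-8}$
$\left(b - 24219\right) \left(\frac{-18 + 15797}{5298 + 20403} - 22064\right) = \left(- \frac{1}{28353960} - 24219\right) \left(\frac{-18 + 15797}{5298 + 20403} - 22064\right) = - \frac{686704557241 \left(\frac{15779}{25701} - 22064\right)}{28353960} = \left(- \frac{686704557241}{28353960}\right) \left(- \frac{567051085}{25701}\right) = \frac{77879312851590731297}{145745025192}$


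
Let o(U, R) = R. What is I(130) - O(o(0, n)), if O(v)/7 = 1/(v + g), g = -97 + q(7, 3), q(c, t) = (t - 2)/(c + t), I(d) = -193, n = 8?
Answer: -24501/127 ≈ -192.92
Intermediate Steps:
q(c, t) = (-2 + t)/(c + t)
g = -969/10 (g = -97 + (-2 + 3)/(7 + 3) = -97 + 1/10 = -97 + (⅒)*1 = -97 + ⅒ = -969/10 ≈ -96.900)
O(v) = 7/(-969/10 + v) (O(v) = 7/(v - 969/10) = 7/(-969/10 + v))
I(130) - O(o(0, n)) = -193 - 70/(-969 + 10*8) = -193 - 70/(-969 + 80) = -193 - 70/(-889) = -193 - 70*(-1)/889 = -193 - 1*(-10/127) = -193 + 10/127 = -24501/127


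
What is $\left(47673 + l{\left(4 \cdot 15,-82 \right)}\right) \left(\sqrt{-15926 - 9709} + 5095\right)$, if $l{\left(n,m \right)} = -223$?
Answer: $241757750 + 47450 i \sqrt{25635} \approx 2.4176 \cdot 10^{8} + 7.5972 \cdot 10^{6} i$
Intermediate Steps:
$\left(47673 + l{\left(4 \cdot 15,-82 \right)}\right) \left(\sqrt{-15926 - 9709} + 5095\right) = \left(47673 - 223\right) \left(\sqrt{-15926 - 9709} + 5095\right) = 47450 \left(\sqrt{-25635} + 5095\right) = 47450 \left(i \sqrt{25635} + 5095\right) = 47450 \left(5095 + i \sqrt{25635}\right) = 241757750 + 47450 i \sqrt{25635}$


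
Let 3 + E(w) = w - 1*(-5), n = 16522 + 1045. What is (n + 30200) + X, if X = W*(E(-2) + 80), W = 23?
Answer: 49607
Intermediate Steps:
n = 17567
E(w) = 2 + w (E(w) = -3 + (w - 1*(-5)) = -3 + (w + 5) = -3 + (5 + w) = 2 + w)
X = 1840 (X = 23*((2 - 2) + 80) = 23*(0 + 80) = 23*80 = 1840)
(n + 30200) + X = (17567 + 30200) + 1840 = 47767 + 1840 = 49607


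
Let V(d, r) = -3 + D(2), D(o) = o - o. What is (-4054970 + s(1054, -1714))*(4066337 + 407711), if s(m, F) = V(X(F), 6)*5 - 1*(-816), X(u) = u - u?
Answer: -18138546706112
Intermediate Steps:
D(o) = 0
X(u) = 0
V(d, r) = -3 (V(d, r) = -3 + 0 = -3)
s(m, F) = 801 (s(m, F) = -3*5 - 1*(-816) = -15 + 816 = 801)
(-4054970 + s(1054, -1714))*(4066337 + 407711) = (-4054970 + 801)*(4066337 + 407711) = -4054169*4474048 = -18138546706112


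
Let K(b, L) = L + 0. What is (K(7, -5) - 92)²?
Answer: 9409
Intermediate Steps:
K(b, L) = L
(K(7, -5) - 92)² = (-5 - 92)² = (-97)² = 9409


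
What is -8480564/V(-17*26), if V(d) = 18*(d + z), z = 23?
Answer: 4240282/3771 ≈ 1124.4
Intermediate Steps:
V(d) = 414 + 18*d (V(d) = 18*(d + 23) = 18*(23 + d) = 414 + 18*d)
-8480564/V(-17*26) = -8480564/(414 + 18*(-17*26)) = -8480564/(414 + 18*(-442)) = -8480564/(414 - 7956) = -8480564/(-7542) = -8480564*(-1/7542) = 4240282/3771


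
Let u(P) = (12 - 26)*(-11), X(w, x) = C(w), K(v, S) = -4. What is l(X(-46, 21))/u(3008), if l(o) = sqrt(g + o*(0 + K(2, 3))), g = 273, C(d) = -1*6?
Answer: 3*sqrt(33)/154 ≈ 0.11191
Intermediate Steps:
C(d) = -6
X(w, x) = -6
u(P) = 154 (u(P) = -14*(-11) = 154)
l(o) = sqrt(273 - 4*o) (l(o) = sqrt(273 + o*(0 - 4)) = sqrt(273 + o*(-4)) = sqrt(273 - 4*o))
l(X(-46, 21))/u(3008) = sqrt(273 - 4*(-6))/154 = sqrt(273 + 24)*(1/154) = sqrt(297)*(1/154) = (3*sqrt(33))*(1/154) = 3*sqrt(33)/154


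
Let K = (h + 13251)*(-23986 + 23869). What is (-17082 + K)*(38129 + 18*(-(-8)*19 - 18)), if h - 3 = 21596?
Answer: -165996421812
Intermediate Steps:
h = 21599 (h = 3 + 21596 = 21599)
K = -4077450 (K = (21599 + 13251)*(-23986 + 23869) = 34850*(-117) = -4077450)
(-17082 + K)*(38129 + 18*(-(-8)*19 - 18)) = (-17082 - 4077450)*(38129 + 18*(-(-8)*19 - 18)) = -4094532*(38129 + 18*(-8*(-19) - 18)) = -4094532*(38129 + 18*(152 - 18)) = -4094532*(38129 + 18*134) = -4094532*(38129 + 2412) = -4094532*40541 = -165996421812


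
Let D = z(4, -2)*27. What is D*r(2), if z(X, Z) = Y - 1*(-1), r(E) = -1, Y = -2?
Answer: 27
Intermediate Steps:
z(X, Z) = -1 (z(X, Z) = -2 - 1*(-1) = -2 + 1 = -1)
D = -27 (D = -1*27 = -27)
D*r(2) = -27*(-1) = 27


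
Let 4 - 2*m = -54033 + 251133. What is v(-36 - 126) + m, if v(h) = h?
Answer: -98710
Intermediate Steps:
m = -98548 (m = 2 - (-54033 + 251133)/2 = 2 - ½*197100 = 2 - 98550 = -98548)
v(-36 - 126) + m = (-36 - 126) - 98548 = -162 - 98548 = -98710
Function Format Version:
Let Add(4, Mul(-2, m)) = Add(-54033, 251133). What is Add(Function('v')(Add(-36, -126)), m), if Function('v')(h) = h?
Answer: -98710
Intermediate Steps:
m = -98548 (m = Add(2, Mul(Rational(-1, 2), Add(-54033, 251133))) = Add(2, Mul(Rational(-1, 2), 197100)) = Add(2, -98550) = -98548)
Add(Function('v')(Add(-36, -126)), m) = Add(Add(-36, -126), -98548) = Add(-162, -98548) = -98710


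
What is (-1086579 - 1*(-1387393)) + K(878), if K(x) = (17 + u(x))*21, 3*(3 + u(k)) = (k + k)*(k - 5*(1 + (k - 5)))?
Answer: -42622556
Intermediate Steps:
u(k) = -3 + 2*k*(20 - 4*k)/3 (u(k) = -3 + ((k + k)*(k - 5*(1 + (k - 5))))/3 = -3 + ((2*k)*(k - 5*(1 + (-5 + k))))/3 = -3 + ((2*k)*(k - 5*(-4 + k)))/3 = -3 + ((2*k)*(k + (20 - 5*k)))/3 = -3 + ((2*k)*(20 - 4*k))/3 = -3 + (2*k*(20 - 4*k))/3 = -3 + 2*k*(20 - 4*k)/3)
K(x) = 294 - 56*x² + 280*x (K(x) = (17 + (-3 - 8*x²/3 + 40*x/3))*21 = (14 - 8*x²/3 + 40*x/3)*21 = 294 - 56*x² + 280*x)
(-1086579 - 1*(-1387393)) + K(878) = (-1086579 - 1*(-1387393)) + (294 - 56*878² + 280*878) = (-1086579 + 1387393) + (294 - 56*770884 + 245840) = 300814 + (294 - 43169504 + 245840) = 300814 - 42923370 = -42622556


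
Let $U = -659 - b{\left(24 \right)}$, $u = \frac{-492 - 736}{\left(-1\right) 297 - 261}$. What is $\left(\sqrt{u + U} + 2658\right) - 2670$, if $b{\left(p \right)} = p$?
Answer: $-12 + \frac{i \sqrt{5888233}}{93} \approx -12.0 + 26.092 i$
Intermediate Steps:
$u = \frac{614}{279}$ ($u = - \frac{1228}{-297 - 261} = - \frac{1228}{-558} = \left(-1228\right) \left(- \frac{1}{558}\right) = \frac{614}{279} \approx 2.2007$)
$U = -683$ ($U = -659 - 24 = -683$)
$\left(\sqrt{u + U} + 2658\right) - 2670 = \left(\sqrt{\frac{614}{279} - 683} + 2658\right) - 2670 = \left(\sqrt{- \frac{189943}{279}} + 2658\right) - 2670 = \left(\frac{i \sqrt{5888233}}{93} + 2658\right) - 2670 = \left(2658 + \frac{i \sqrt{5888233}}{93}\right) - 2670 = -12 + \frac{i \sqrt{5888233}}{93}$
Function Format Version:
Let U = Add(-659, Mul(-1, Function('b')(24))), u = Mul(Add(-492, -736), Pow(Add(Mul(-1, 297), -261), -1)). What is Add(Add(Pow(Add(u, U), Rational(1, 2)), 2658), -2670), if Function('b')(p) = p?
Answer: Add(-12, Mul(Rational(1, 93), I, Pow(5888233, Rational(1, 2)))) ≈ Add(-12.000, Mul(26.092, I))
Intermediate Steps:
u = Rational(614, 279) (u = Mul(-1228, Pow(Add(-297, -261), -1)) = Mul(-1228, Pow(-558, -1)) = Mul(-1228, Rational(-1, 558)) = Rational(614, 279) ≈ 2.2007)
U = -683 (U = Add(-659, Mul(-1, 24)) = Add(-659, -24) = -683)
Add(Add(Pow(Add(u, U), Rational(1, 2)), 2658), -2670) = Add(Add(Pow(Add(Rational(614, 279), -683), Rational(1, 2)), 2658), -2670) = Add(Add(Pow(Rational(-189943, 279), Rational(1, 2)), 2658), -2670) = Add(Add(Mul(Rational(1, 93), I, Pow(5888233, Rational(1, 2))), 2658), -2670) = Add(Add(2658, Mul(Rational(1, 93), I, Pow(5888233, Rational(1, 2)))), -2670) = Add(-12, Mul(Rational(1, 93), I, Pow(5888233, Rational(1, 2))))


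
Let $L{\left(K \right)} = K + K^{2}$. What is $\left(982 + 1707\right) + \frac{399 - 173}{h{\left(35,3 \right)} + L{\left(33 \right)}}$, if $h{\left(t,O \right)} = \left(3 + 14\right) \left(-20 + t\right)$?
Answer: $\frac{3702979}{1377} \approx 2689.2$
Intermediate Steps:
$h{\left(t,O \right)} = -340 + 17 t$ ($h{\left(t,O \right)} = 17 \left(-20 + t\right) = -340 + 17 t$)
$\left(982 + 1707\right) + \frac{399 - 173}{h{\left(35,3 \right)} + L{\left(33 \right)}} = \left(982 + 1707\right) + \frac{399 - 173}{\left(-340 + 17 \cdot 35\right) + 33 \left(1 + 33\right)} = 2689 + \frac{226}{\left(-340 + 595\right) + 33 \cdot 34} = 2689 + \frac{226}{255 + 1122} = 2689 + \frac{226}{1377} = \frac{3702979}{1377}$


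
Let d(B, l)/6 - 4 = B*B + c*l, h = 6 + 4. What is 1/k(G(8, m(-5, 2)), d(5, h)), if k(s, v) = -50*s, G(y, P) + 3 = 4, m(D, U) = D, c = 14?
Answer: -1/50 ≈ -0.020000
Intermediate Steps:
h = 10
G(y, P) = 1 (G(y, P) = -3 + 4 = 1)
d(B, l) = 24 + 6*B**2 + 84*l (d(B, l) = 24 + 6*(B*B + 14*l) = 24 + 6*(B**2 + 14*l) = 24 + (6*B**2 + 84*l) = 24 + 6*B**2 + 84*l)
1/k(G(8, m(-5, 2)), d(5, h)) = 1/(-50*1) = 1/(-50) = -1/50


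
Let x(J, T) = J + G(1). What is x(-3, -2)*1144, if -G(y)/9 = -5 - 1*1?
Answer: 58344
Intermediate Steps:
G(y) = 54 (G(y) = -9*(-5 - 1*1) = -9*(-5 - 1) = -9*(-6) = 54)
x(J, T) = 54 + J (x(J, T) = J + 54 = 54 + J)
x(-3, -2)*1144 = (54 - 3)*1144 = 51*1144 = 58344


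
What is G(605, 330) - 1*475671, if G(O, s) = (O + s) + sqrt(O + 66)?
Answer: -474736 + sqrt(671) ≈ -4.7471e+5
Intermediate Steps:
G(O, s) = O + s + sqrt(66 + O) (G(O, s) = (O + s) + sqrt(66 + O) = O + s + sqrt(66 + O))
G(605, 330) - 1*475671 = (605 + 330 + sqrt(66 + 605)) - 1*475671 = (605 + 330 + sqrt(671)) - 475671 = (935 + sqrt(671)) - 475671 = -474736 + sqrt(671)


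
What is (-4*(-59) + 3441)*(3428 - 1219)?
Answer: 8122493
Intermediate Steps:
(-4*(-59) + 3441)*(3428 - 1219) = (236 + 3441)*2209 = 3677*2209 = 8122493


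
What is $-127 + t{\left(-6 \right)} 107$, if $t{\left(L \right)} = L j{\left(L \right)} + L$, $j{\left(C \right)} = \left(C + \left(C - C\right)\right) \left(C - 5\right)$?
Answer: $-43141$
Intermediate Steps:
$j{\left(C \right)} = C \left(-5 + C\right)$ ($j{\left(C \right)} = \left(C + 0\right) \left(-5 + C\right) = C \left(-5 + C\right)$)
$t{\left(L \right)} = L + L^{2} \left(-5 + L\right)$ ($t{\left(L \right)} = L L \left(-5 + L\right) + L = L^{2} \left(-5 + L\right) + L = L + L^{2} \left(-5 + L\right)$)
$-127 + t{\left(-6 \right)} 107 = -127 + - 6 \left(1 - 6 \left(-5 - 6\right)\right) 107 = -127 + - 6 \left(1 - -66\right) 107 = -127 + - 6 \left(1 + 66\right) 107 = -127 + \left(-6\right) 67 \cdot 107 = -127 - 43014 = -43141$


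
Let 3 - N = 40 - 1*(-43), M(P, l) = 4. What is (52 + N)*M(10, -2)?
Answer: -112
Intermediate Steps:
N = -80 (N = 3 - (40 - 1*(-43)) = 3 - (40 + 43) = 3 - 1*83 = 3 - 83 = -80)
(52 + N)*M(10, -2) = (52 - 80)*4 = -28*4 = -112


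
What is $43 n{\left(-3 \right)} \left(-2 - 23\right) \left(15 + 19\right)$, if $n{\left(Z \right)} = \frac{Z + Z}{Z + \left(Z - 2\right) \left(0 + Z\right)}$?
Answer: $18275$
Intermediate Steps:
$n{\left(Z \right)} = \frac{2 Z}{Z + Z \left(-2 + Z\right)}$ ($n{\left(Z \right)} = \frac{2 Z}{Z + \left(-2 + Z\right) Z} = \frac{2 Z}{Z + Z \left(-2 + Z\right)}$)
$43 n{\left(-3 \right)} \left(-2 - 23\right) \left(15 + 19\right) = 43 \frac{2}{-1 - 3} \left(-2 - 23\right) \left(15 + 19\right) = 43 \frac{2}{-4} \left(\left(-25\right) 34\right) = 43 \cdot 2 \left(- \frac{1}{4}\right) \left(-850\right) = 43 \left(- \frac{1}{2}\right) \left(-850\right) = \left(- \frac{43}{2}\right) \left(-850\right) = 18275$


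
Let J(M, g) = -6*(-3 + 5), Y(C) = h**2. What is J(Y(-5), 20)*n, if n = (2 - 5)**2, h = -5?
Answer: -108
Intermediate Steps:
n = 9 (n = (-3)**2 = 9)
Y(C) = 25 (Y(C) = (-5)**2 = 25)
J(M, g) = -12 (J(M, g) = -6*2 = -12)
J(Y(-5), 20)*n = -12*9 = -108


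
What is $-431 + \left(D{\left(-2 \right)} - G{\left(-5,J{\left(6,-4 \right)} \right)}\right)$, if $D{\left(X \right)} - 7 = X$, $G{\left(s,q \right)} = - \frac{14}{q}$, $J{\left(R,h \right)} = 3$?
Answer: $- \frac{1264}{3} \approx -421.33$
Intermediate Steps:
$D{\left(X \right)} = 7 + X$
$-431 + \left(D{\left(-2 \right)} - G{\left(-5,J{\left(6,-4 \right)} \right)}\right) = -431 + \left(\left(7 - 2\right) - - \frac{14}{3}\right) = -431 + \left(5 - \left(-14\right) \frac{1}{3}\right) = -431 + \left(5 - - \frac{14}{3}\right) = -431 + \left(5 + \frac{14}{3}\right) = -431 + \frac{29}{3} = - \frac{1264}{3}$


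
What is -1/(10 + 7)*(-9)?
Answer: 9/17 ≈ 0.52941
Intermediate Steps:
-1/(10 + 7)*(-9) = -1/17*(-9) = 9/17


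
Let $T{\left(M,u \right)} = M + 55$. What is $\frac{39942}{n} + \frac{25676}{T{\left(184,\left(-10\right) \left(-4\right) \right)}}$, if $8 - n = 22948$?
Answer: $\frac{289730651}{2741330} \approx 105.69$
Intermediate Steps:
$T{\left(M,u \right)} = 55 + M$
$n = -22940$ ($n = 8 - 22948 = -22940$)
$\frac{39942}{n} + \frac{25676}{T{\left(184,\left(-10\right) \left(-4\right) \right)}} = \frac{39942}{-22940} + \frac{25676}{55 + 184} = 39942 \left(- \frac{1}{22940}\right) + \frac{25676}{239} = - \frac{19971}{11470} + 25676 \cdot \frac{1}{239} = - \frac{19971}{11470} + \frac{25676}{239} = \frac{289730651}{2741330}$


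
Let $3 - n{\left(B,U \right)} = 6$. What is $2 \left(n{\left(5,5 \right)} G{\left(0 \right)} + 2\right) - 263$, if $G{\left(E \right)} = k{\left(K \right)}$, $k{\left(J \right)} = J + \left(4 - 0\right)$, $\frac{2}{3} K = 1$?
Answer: $-292$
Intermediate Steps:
$n{\left(B,U \right)} = -3$ ($n{\left(B,U \right)} = 3 - 6 = -3$)
$K = \frac{3}{2}$ ($K = \frac{3}{2} \cdot 1 = \frac{3}{2} \approx 1.5$)
$k{\left(J \right)} = 4 + J$ ($k{\left(J \right)} = J + \left(4 + 0\right) = J + 4 = 4 + J$)
$G{\left(E \right)} = \frac{11}{2}$ ($G{\left(E \right)} = 4 + \frac{3}{2} = \frac{11}{2}$)
$2 \left(n{\left(5,5 \right)} G{\left(0 \right)} + 2\right) - 263 = 2 \left(\left(-3\right) \frac{11}{2} + 2\right) - 263 = 2 \left(- \frac{33}{2} + 2\right) - 263 = 2 \left(- \frac{29}{2}\right) - 263 = -29 - 263 = -292$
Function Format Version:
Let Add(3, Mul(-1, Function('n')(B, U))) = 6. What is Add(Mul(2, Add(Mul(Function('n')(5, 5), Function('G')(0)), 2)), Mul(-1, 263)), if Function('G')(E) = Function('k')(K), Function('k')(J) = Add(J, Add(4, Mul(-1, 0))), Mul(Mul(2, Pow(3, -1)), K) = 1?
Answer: -292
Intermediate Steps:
Function('n')(B, U) = -3 (Function('n')(B, U) = Add(3, Mul(-1, 6)) = Add(3, -6) = -3)
K = Rational(3, 2) (K = Mul(Rational(3, 2), 1) = Rational(3, 2) ≈ 1.5000)
Function('k')(J) = Add(4, J) (Function('k')(J) = Add(J, Add(4, 0)) = Add(J, 4) = Add(4, J))
Function('G')(E) = Rational(11, 2) (Function('G')(E) = Add(4, Rational(3, 2)) = Rational(11, 2))
Add(Mul(2, Add(Mul(Function('n')(5, 5), Function('G')(0)), 2)), Mul(-1, 263)) = Add(Mul(2, Add(Mul(-3, Rational(11, 2)), 2)), Mul(-1, 263)) = Add(Mul(2, Add(Rational(-33, 2), 2)), -263) = Add(Mul(2, Rational(-29, 2)), -263) = Add(-29, -263) = -292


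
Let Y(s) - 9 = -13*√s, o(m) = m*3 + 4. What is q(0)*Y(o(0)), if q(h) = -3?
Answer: 51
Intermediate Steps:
o(m) = 4 + 3*m (o(m) = 3*m + 4 = 4 + 3*m)
Y(s) = 9 - 13*√s
q(0)*Y(o(0)) = -3*(9 - 13*√(4 + 3*0)) = -3*(9 - 13*√(4 + 0)) = -3*(9 - 13*√4) = -3*(9 - 13*2) = -3*(9 - 26) = -3*(-17) = 51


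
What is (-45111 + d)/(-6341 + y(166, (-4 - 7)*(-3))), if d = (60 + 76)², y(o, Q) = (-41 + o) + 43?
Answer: 26615/6173 ≈ 4.3115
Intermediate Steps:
y(o, Q) = 2 + o
d = 18496 (d = 136² = 18496)
(-45111 + d)/(-6341 + y(166, (-4 - 7)*(-3))) = (-45111 + 18496)/(-6341 + (2 + 166)) = -26615/(-6341 + 168) = -26615/(-6173) = -26615*(-1/6173) = 26615/6173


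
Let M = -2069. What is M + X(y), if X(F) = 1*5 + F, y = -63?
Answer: -2127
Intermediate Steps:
X(F) = 5 + F
M + X(y) = -2069 + (5 - 63) = -2069 - 58 = -2127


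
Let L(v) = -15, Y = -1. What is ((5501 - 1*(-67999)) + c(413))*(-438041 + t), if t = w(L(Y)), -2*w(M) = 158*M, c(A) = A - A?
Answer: -32108916000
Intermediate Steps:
c(A) = 0
w(M) = -79*M
t = 1185 (t = -79*(-15) = 1185)
((5501 - 1*(-67999)) + c(413))*(-438041 + t) = ((5501 - 1*(-67999)) + 0)*(-438041 + 1185) = ((5501 + 67999) + 0)*(-436856) = (73500 + 0)*(-436856) = 73500*(-436856) = -32108916000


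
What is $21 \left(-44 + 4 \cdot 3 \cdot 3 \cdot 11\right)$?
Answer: $7392$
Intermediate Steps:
$21 \left(-44 + 4 \cdot 3 \cdot 3 \cdot 11\right) = 21 \left(-44 + 12 \cdot 3 \cdot 11\right) = 21 \left(-44 + 36 \cdot 11\right) = 21 \left(-44 + 396\right) = 21 \cdot 352 = 7392$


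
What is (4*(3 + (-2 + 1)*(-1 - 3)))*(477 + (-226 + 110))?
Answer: 10108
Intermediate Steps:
(4*(3 + (-2 + 1)*(-1 - 3)))*(477 + (-226 + 110)) = (4*(3 - 1*(-4)))*(477 - 116) = (4*(3 + 4))*361 = (4*7)*361 = 28*361 = 10108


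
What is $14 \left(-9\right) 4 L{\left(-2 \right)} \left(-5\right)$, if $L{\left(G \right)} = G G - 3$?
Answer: $2520$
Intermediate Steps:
$L{\left(G \right)} = -3 + G^{2}$ ($L{\left(G \right)} = G^{2} - 3 = -3 + G^{2}$)
$14 \left(-9\right) 4 L{\left(-2 \right)} \left(-5\right) = 14 \left(-9\right) 4 \left(-3 + \left(-2\right)^{2}\right) \left(-5\right) = - 126 \cdot 4 \left(-3 + 4\right) \left(-5\right) = - 126 \cdot 4 \cdot 1 \left(-5\right) = - 126 \cdot 4 \left(-5\right) = \left(-126\right) \left(-20\right) = 2520$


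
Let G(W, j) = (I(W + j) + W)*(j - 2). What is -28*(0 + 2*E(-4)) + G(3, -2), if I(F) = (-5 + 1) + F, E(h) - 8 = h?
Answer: -224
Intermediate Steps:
E(h) = 8 + h
I(F) = -4 + F
G(W, j) = (-2 + j)*(-4 + j + 2*W) (G(W, j) = ((-4 + (W + j)) + W)*(j - 2) = ((-4 + W + j) + W)*(-2 + j) = (-4 + j + 2*W)*(-2 + j) = (-2 + j)*(-4 + j + 2*W))
-28*(0 + 2*E(-4)) + G(3, -2) = -28*(0 + 2*(8 - 4)) + (8 + (-2)² - 6*(-2) - 4*3 + 2*3*(-2)) = -28*(0 + 2*4) + (8 + 4 + 12 - 12 - 12) = -28*(0 + 8) + 0 = -28*8 + 0 = -224 + 0 = -224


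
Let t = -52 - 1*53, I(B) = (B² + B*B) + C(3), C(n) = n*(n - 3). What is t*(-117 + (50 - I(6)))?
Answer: 14595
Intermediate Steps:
C(n) = n*(-3 + n)
I(B) = 2*B² (I(B) = (B² + B*B) + 3*(-3 + 3) = (B² + B²) + 3*0 = 2*B² + 0 = 2*B²)
t = -105 (t = -52 - 53 = -105)
t*(-117 + (50 - I(6))) = -105*(-117 + (50 - 2*6²)) = -105*(-117 + (50 - 2*36)) = -105*(-117 + (50 - 1*72)) = -105*(-117 + (50 - 72)) = -105*(-117 - 22) = -105*(-139) = 14595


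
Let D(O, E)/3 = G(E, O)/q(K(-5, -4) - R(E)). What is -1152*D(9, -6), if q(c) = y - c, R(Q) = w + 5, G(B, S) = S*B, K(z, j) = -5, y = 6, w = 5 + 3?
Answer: 7776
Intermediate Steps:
w = 8
G(B, S) = B*S
R(Q) = 13 (R(Q) = 8 + 5 = 13)
q(c) = 6 - c
D(O, E) = E*O/8 (D(O, E) = 3*((E*O)/(6 - (-5 - 1*13))) = 3*((E*O)/(6 - (-5 - 13))) = 3*((E*O)/(6 - 1*(-18))) = 3*((E*O)/(6 + 18)) = 3*((E*O)/24) = 3*((E*O)*(1/24)) = 3*(E*O/24) = E*O/8)
-1152*D(9, -6) = -144*(-6)*9 = -1152*(-27/4) = 7776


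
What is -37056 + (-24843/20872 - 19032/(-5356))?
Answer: -79658501373/2149816 ≈ -37054.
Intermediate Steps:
-37056 + (-24843/20872 - 19032/(-5356)) = -37056 + (-24843*1/20872 - 19032*(-1/5356)) = -37056 + (-24843/20872 + 366/103) = -37056 + 5080323/2149816 = -79658501373/2149816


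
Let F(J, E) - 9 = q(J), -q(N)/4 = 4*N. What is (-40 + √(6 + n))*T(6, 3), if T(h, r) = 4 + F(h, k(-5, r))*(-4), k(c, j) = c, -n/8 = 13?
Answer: -14080 + 2464*I*√2 ≈ -14080.0 + 3484.6*I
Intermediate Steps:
n = -104 (n = -8*13 = -104)
q(N) = -16*N
F(J, E) = 9 - 16*J
T(h, r) = -32 + 64*h (T(h, r) = 4 + (9 - 16*h)*(-4) = 4 + (-36 + 64*h) = -32 + 64*h)
(-40 + √(6 + n))*T(6, 3) = (-40 + √(6 - 104))*(-32 + 64*6) = (-40 + √(-98))*(-32 + 384) = (-40 + 7*I*√2)*352 = -14080 + 2464*I*√2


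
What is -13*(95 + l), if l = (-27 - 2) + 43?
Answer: -1417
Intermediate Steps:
l = 14 (l = -29 + 43 = 14)
-13*(95 + l) = -13*(95 + 14) = -13*109 = -1417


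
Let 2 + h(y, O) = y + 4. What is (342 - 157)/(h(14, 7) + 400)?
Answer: 185/416 ≈ 0.44471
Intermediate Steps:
h(y, O) = 2 + y (h(y, O) = -2 + (y + 4) = -2 + (4 + y) = 2 + y)
(342 - 157)/(h(14, 7) + 400) = (342 - 157)/((2 + 14) + 400) = 185/(16 + 400) = 185/416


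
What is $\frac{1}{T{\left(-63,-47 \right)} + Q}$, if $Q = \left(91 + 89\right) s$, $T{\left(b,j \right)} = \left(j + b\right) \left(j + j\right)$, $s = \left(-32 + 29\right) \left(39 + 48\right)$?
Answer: $- \frac{1}{36640} \approx -2.7293 \cdot 10^{-5}$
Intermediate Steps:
$s = -261$ ($s = \left(-3\right) 87 = -261$)
$T{\left(b,j \right)} = 2 j \left(b + j\right)$ ($T{\left(b,j \right)} = \left(b + j\right) 2 j = 2 j \left(b + j\right)$)
$Q = -46980$ ($Q = \left(91 + 89\right) \left(-261\right) = 180 \left(-261\right) = -46980$)
$\frac{1}{T{\left(-63,-47 \right)} + Q} = \frac{1}{2 \left(-47\right) \left(-63 - 47\right) - 46980} = \frac{1}{2 \left(-47\right) \left(-110\right) - 46980} = \frac{1}{10340 - 46980} = \frac{1}{-36640} = - \frac{1}{36640}$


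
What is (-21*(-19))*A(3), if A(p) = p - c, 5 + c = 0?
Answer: 3192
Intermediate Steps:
c = -5 (c = -5 + 0 = -5)
A(p) = 5 + p (A(p) = p - 1*(-5) = p + 5 = 5 + p)
(-21*(-19))*A(3) = (-21*(-19))*(5 + 3) = 399*8 = 3192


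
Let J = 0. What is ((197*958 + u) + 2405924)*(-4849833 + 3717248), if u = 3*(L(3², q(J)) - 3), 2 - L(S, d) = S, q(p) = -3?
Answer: -2938627692700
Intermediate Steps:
L(S, d) = 2 - S
u = -30 (u = 3*((2 - 1*3²) - 3) = 3*((2 - 1*9) - 3) = 3*((2 - 9) - 3) = 3*(-7 - 3) = 3*(-10) = -30)
((197*958 + u) + 2405924)*(-4849833 + 3717248) = ((197*958 - 30) + 2405924)*(-4849833 + 3717248) = ((188726 - 30) + 2405924)*(-1132585) = (188696 + 2405924)*(-1132585) = 2594620*(-1132585) = -2938627692700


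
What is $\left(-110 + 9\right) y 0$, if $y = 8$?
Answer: $0$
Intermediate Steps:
$\left(-110 + 9\right) y 0 = \left(-110 + 9\right) 8 \cdot 0 = \left(-101\right) 0 = 0$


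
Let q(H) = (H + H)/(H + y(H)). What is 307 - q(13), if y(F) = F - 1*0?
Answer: 306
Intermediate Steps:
y(F) = F (y(F) = F + 0 = F)
q(H) = 1 (q(H) = (H + H)/(H + H) = (2*H)/((2*H)) = (2*H)*(1/(2*H)) = 1)
307 - q(13) = 307 - 1*1 = 307 - 1 = 306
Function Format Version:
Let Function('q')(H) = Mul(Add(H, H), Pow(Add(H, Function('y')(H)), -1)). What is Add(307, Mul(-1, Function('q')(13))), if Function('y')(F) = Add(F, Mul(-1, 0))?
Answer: 306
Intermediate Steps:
Function('y')(F) = F (Function('y')(F) = Add(F, 0) = F)
Function('q')(H) = 1 (Function('q')(H) = Mul(Add(H, H), Pow(Add(H, H), -1)) = Mul(Mul(2, H), Pow(Mul(2, H), -1)) = Mul(Mul(2, H), Mul(Rational(1, 2), Pow(H, -1))) = 1)
Add(307, Mul(-1, Function('q')(13))) = Add(307, Mul(-1, 1)) = Add(307, -1) = 306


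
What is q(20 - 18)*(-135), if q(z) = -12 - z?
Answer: 1890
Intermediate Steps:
q(20 - 18)*(-135) = (-12 - (20 - 18))*(-135) = (-12 - 1*2)*(-135) = (-12 - 2)*(-135) = -14*(-135) = 1890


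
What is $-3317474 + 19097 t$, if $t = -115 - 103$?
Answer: $-7480620$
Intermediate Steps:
$t = -218$
$-3317474 + 19097 t = -3317474 + 19097 \left(-218\right) = -3317474 - 4163146 = -7480620$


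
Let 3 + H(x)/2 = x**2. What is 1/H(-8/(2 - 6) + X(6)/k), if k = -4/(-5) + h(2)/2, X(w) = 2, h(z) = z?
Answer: 81/1082 ≈ 0.074861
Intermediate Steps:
k = 9/5 (k = -4/(-5) + 2/2 = -4*(-1/5) + 2*(1/2) = 4/5 + 1 = 9/5 ≈ 1.8000)
H(x) = -6 + 2*x**2
1/H(-8/(2 - 6) + X(6)/k) = 1/(-6 + 2*(-8/(2 - 6) + 2/(9/5))**2) = 1/(-6 + 2*(-8/(-4) + 2*(5/9))**2) = 1/(-6 + 2*(-8*(-1/4) + 10/9)**2) = 1/(-6 + 2*(2 + 10/9)**2) = 1/(-6 + 2*(28/9)**2) = 1/(-6 + 2*(784/81)) = 1/(-6 + 1568/81) = 1/(1082/81) = 81/1082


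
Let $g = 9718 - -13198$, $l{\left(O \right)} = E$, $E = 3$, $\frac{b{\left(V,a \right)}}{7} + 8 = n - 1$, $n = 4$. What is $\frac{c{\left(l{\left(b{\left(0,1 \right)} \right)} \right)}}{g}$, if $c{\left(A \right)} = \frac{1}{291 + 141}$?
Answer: $\frac{1}{9899712} \approx 1.0101 \cdot 10^{-7}$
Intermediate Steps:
$b{\left(V,a \right)} = -35$ ($b{\left(V,a \right)} = -56 + 7 \left(4 - 1\right) = -56 + 7 \cdot 3 = -56 + 21 = -35$)
$l{\left(O \right)} = 3$
$g = 22916$ ($g = 9718 + 13198 = 22916$)
$c{\left(A \right)} = \frac{1}{432}$
$\frac{c{\left(l{\left(b{\left(0,1 \right)} \right)} \right)}}{g} = \frac{1}{432 \cdot 22916} = \frac{1}{432} \cdot \frac{1}{22916} = \frac{1}{9899712}$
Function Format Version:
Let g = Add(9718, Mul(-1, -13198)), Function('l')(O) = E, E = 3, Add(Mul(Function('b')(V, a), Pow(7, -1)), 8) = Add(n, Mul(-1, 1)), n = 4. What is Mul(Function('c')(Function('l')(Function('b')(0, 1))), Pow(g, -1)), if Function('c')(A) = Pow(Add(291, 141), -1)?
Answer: Rational(1, 9899712) ≈ 1.0101e-7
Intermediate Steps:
Function('b')(V, a) = -35 (Function('b')(V, a) = Add(-56, Mul(7, Add(4, Mul(-1, 1)))) = Add(-56, Mul(7, Add(4, -1))) = Add(-56, Mul(7, 3)) = Add(-56, 21) = -35)
Function('l')(O) = 3
g = 22916 (g = Add(9718, 13198) = 22916)
Function('c')(A) = Rational(1, 432) (Function('c')(A) = Pow(432, -1) = Rational(1, 432))
Mul(Function('c')(Function('l')(Function('b')(0, 1))), Pow(g, -1)) = Mul(Rational(1, 432), Pow(22916, -1)) = Mul(Rational(1, 432), Rational(1, 22916)) = Rational(1, 9899712)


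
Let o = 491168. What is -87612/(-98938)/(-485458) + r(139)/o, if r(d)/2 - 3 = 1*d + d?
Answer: 481249369547/421266405187312 ≈ 0.0011424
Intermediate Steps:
r(d) = 6 + 4*d (r(d) = 6 + 2*(1*d + d) = 6 + 2*(d + d) = 6 + 2*(2*d) = 6 + 4*d)
-87612/(-98938)/(-485458) + r(139)/o = -87612/(-98938)/(-485458) + (6 + 4*139)/491168 = -87612*(-1/98938)*(-1/485458) + (6 + 556)*(1/491168) = (6258/7067)*(-1/485458) + 562*(1/491168) = -3129/1715365843 + 281/245584 = 481249369547/421266405187312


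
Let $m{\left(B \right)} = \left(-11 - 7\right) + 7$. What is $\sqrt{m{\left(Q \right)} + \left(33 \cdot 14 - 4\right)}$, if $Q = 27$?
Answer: $\sqrt{447} \approx 21.142$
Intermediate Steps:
$m{\left(B \right)} = -11$ ($m{\left(B \right)} = -18 + 7 = -11$)
$\sqrt{m{\left(Q \right)} + \left(33 \cdot 14 - 4\right)} = \sqrt{-11 + \left(33 \cdot 14 - 4\right)} = \sqrt{-11 + \left(462 - 4\right)} = \sqrt{-11 + 458} = \sqrt{447}$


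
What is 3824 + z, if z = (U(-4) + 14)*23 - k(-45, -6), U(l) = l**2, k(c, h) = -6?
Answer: 4520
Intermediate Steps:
z = 696 (z = ((-4)**2 + 14)*23 - 1*(-6) = (16 + 14)*23 + 6 = 30*23 + 6 = 690 + 6 = 696)
3824 + z = 3824 + 696 = 4520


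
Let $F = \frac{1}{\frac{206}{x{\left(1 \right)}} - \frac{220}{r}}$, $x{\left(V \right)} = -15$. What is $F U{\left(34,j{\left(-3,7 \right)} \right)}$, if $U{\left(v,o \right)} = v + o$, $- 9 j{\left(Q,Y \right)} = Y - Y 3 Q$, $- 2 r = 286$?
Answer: $- \frac{7670}{3567} \approx -2.1503$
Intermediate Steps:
$r = -143$ ($r = \left(- \frac{1}{2}\right) 286 = -143$)
$j{\left(Q,Y \right)} = - \frac{Y}{9} + \frac{Q Y}{3}$ ($j{\left(Q,Y \right)} = - \frac{Y - Y 3 Q}{9} = - \frac{Y - 3 Y Q}{9} = - \frac{Y - 3 Q Y}{9} = - \frac{Y}{9} + \frac{Q Y}{3}$)
$U{\left(v,o \right)} = o + v$
$F = - \frac{195}{2378}$ ($F = \frac{1}{\frac{206}{-15} - \frac{220}{-143}} = \frac{1}{206 \left(- \frac{1}{15}\right) - - \frac{20}{13}} = \frac{1}{- \frac{206}{15} + \frac{20}{13}} = \frac{1}{- \frac{2378}{195}} = - \frac{195}{2378} \approx -0.082002$)
$F U{\left(34,j{\left(-3,7 \right)} \right)} = - \frac{195 \left(\frac{1}{9} \cdot 7 \left(-1 + 3 \left(-3\right)\right) + 34\right)}{2378} = - \frac{195 \left(\frac{1}{9} \cdot 7 \left(-1 - 9\right) + 34\right)}{2378} = - \frac{195 \left(\frac{1}{9} \cdot 7 \left(-10\right) + 34\right)}{2378} = - \frac{195 \left(- \frac{70}{9} + 34\right)}{2378} = \left(- \frac{195}{2378}\right) \frac{236}{9} = - \frac{7670}{3567}$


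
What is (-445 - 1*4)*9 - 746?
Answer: -4787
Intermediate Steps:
(-445 - 1*4)*9 - 746 = (-445 - 4)*9 - 746 = -449*9 - 746 = -4041 - 746 = -4787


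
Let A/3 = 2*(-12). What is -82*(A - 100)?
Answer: 14104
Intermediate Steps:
A = -72 (A = 3*(2*(-12)) = 3*(-24) = -72)
-82*(A - 100) = -82*(-72 - 100) = -82*(-172) = 14104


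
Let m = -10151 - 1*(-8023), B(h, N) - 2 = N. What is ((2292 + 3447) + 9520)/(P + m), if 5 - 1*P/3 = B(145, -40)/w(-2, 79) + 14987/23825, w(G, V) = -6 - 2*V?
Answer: -29810745350/4133107277 ≈ -7.2127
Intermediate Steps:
B(h, N) = 2 + N
m = -2128 (m = -10151 + 8023 = -2128)
P = 24259923/1953650 (P = 15 - 3*((2 - 40)/(-6 - 2*79) + 14987/23825) = 15 - 3*(-38/(-6 - 158) + 14987*(1/23825)) = 15 - 3*(-38/(-164) + 14987/23825) = 15 - 3*(-38*(-1/164) + 14987/23825) = 15 - 3*(19/82 + 14987/23825) = 15 - 3*1681609/1953650 = 15 - 5044827/1953650 = 24259923/1953650 ≈ 12.418)
((2292 + 3447) + 9520)/(P + m) = ((2292 + 3447) + 9520)/(24259923/1953650 - 2128) = (5739 + 9520)/(-4133107277/1953650) = 15259*(-1953650/4133107277) = -29810745350/4133107277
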